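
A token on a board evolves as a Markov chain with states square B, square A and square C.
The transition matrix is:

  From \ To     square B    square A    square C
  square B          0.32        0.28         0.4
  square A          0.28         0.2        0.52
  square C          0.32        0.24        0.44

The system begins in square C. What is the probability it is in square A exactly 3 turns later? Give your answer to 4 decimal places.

0.2427

Propagate the distribution vector 3 turns from square C.
After 0 turns: (0.0000, 0.0000, 1.0000)
After 1 turn: (0.3200, 0.2400, 0.4400)
After 2 turns: (0.3104, 0.2432, 0.4464)
After 3 turns: (0.3103, 0.2427, 0.4470)
P(in square A after 3 turns) = 0.2427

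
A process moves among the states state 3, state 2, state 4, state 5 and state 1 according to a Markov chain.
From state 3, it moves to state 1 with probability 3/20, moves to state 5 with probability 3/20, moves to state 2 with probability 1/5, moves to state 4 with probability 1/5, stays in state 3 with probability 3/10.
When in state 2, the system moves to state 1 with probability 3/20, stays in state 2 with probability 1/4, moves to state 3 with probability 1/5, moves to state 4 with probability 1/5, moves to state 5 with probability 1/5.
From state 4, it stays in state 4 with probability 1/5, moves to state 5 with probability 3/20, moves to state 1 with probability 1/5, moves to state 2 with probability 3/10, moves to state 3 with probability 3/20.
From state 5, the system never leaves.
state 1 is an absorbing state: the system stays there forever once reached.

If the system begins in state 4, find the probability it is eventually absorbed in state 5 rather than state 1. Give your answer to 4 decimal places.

0.4800

Let h(s) be the probability of absorption at state 5 starting from transient state s. Then h(state 5) = 1 and h(state 1) = 0. By first-step analysis:
h(state 3) = 0.3·h(state 3) + 0.2·h(state 2) + 0.2·h(state 4) + 0.15·1 + 0.15·0
h(state 2) = 0.2·h(state 3) + 0.25·h(state 2) + 0.2·h(state 4) + 0.2·1 + 0.15·0
h(state 4) = 0.15·h(state 3) + 0.3·h(state 2) + 0.2·h(state 4) + 0.15·1 + 0.2·0
Solving: h(state 3) = 0.5025, h(state 2) = 0.5286, h(state 4) = 0.4800.
Starting from state 4, the probability is 0.4800.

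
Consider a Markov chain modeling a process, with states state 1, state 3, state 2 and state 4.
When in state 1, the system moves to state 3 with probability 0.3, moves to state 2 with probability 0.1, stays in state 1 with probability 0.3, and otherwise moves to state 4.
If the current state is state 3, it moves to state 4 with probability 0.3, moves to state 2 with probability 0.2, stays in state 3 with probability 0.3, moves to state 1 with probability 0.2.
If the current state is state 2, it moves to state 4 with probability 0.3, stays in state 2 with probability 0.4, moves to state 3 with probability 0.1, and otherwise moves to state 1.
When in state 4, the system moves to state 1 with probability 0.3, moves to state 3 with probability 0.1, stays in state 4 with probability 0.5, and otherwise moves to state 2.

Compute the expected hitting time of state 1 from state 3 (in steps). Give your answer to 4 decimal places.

Let t(s) be the expected number of steps to first reach state 1 from state s, with t(state 1) = 0. Conditioning on the first step:
t(state 3) = 1 + 0.3·t(state 3) + 0.2·t(state 2) + 0.3·t(state 4)
t(state 2) = 1 + 0.1·t(state 3) + 0.4·t(state 2) + 0.3·t(state 4)
t(state 4) = 1 + 0.1·t(state 3) + 0.1·t(state 2) + 0.5·t(state 4)
Solving: t(state 3) = 4.2105, t(state 2) = 4.2105, t(state 4) = 3.6842.
Expected steps from state 3 to state 1: 4.2105.

4.2105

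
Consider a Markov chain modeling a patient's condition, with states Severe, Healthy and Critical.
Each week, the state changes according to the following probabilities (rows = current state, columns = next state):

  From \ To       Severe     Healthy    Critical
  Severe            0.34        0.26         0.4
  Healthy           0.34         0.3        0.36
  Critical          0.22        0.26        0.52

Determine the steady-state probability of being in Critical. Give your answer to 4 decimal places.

Let the stationary distribution be π with π = πP and π_1 + π_2 + π_3 = 1.
π_1 = 0.34·π_1 + 0.34·π_2 + 0.22·π_3
π_2 = 0.26·π_1 + 0.3·π_2 + 0.26·π_3
Solving with the normalization constraint gives π = (0.2869, 0.2708, 0.4422).
So the stationary probability of Critical is 0.4422.

0.4422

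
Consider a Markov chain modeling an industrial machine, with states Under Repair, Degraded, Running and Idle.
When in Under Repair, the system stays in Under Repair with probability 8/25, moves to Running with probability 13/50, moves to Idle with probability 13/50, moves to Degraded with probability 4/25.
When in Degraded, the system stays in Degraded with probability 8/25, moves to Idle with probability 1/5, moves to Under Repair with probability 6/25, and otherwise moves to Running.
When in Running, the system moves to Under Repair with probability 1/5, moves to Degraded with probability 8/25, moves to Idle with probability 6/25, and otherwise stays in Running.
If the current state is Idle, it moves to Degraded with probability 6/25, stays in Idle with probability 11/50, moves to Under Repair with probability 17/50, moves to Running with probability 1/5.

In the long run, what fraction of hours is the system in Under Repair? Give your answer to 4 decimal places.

0.2757

Let the stationary distribution be π with π = πP and π_1 + π_2 + π_3 + π_4 = 1.
π_1 = 0.32·π_1 + 0.24·π_2 + 0.2·π_3 + 0.34·π_4
π_2 = 0.16·π_1 + 0.32·π_2 + 0.32·π_3 + 0.24·π_4
π_3 = 0.26·π_1 + 0.24·π_2 + 0.24·π_3 + 0.2·π_4
Solving with the normalization constraint gives π = (0.2757, 0.2574, 0.2363, 0.2306).
So the stationary probability of Under Repair is 0.2757.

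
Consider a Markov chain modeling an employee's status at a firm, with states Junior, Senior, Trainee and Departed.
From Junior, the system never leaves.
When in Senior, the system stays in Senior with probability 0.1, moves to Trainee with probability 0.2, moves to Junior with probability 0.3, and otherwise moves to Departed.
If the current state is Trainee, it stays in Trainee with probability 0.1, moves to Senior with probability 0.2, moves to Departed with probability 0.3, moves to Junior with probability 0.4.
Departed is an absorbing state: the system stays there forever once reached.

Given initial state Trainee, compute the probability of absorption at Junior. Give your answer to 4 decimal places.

Let h(s) be the probability of absorption at Junior starting from transient state s. Then h(Junior) = 1 and h(Departed) = 0. By first-step analysis:
h(Senior) = 0.3·1 + 0.1·h(Senior) + 0.2·h(Trainee) + 0.4·0
h(Trainee) = 0.4·1 + 0.2·h(Senior) + 0.1·h(Trainee) + 0.3·0
Solving: h(Senior) = 0.4545, h(Trainee) = 0.5455.
Starting from Trainee, the probability is 0.5455.

0.5455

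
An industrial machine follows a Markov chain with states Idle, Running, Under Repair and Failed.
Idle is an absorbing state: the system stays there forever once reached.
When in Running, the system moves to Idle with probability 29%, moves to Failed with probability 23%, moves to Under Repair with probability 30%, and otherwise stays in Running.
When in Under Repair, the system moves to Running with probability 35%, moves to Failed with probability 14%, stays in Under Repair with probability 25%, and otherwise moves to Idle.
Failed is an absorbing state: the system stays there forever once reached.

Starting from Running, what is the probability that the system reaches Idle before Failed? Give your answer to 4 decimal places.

Let h(s) be the probability of absorption at Idle starting from transient state s. Then h(Idle) = 1 and h(Failed) = 0. By first-step analysis:
h(Running) = 0.29·1 + 0.18·h(Running) + 0.3·h(Under Repair) + 0.23·0
h(Under Repair) = 0.26·1 + 0.35·h(Running) + 0.25·h(Under Repair) + 0.14·0
Solving: h(Running) = 0.5794, h(Under Repair) = 0.6171.
Starting from Running, the probability is 0.5794.

0.5794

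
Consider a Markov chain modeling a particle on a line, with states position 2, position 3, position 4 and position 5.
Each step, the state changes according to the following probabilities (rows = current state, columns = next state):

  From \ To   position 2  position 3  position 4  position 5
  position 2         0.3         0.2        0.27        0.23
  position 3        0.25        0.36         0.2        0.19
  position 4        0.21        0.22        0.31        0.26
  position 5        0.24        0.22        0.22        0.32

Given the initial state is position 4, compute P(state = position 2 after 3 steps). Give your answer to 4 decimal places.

0.2496

Propagate the distribution vector 3 steps from position 4.
After 0 steps: (0.0000, 0.0000, 1.0000, 0.0000)
After 1 step: (0.2100, 0.2200, 0.3100, 0.2600)
After 2 steps: (0.2455, 0.2466, 0.2540, 0.2539)
After 3 steps: (0.2496, 0.2496, 0.2502, 0.2506)
P(in position 2 after 3 steps) = 0.2496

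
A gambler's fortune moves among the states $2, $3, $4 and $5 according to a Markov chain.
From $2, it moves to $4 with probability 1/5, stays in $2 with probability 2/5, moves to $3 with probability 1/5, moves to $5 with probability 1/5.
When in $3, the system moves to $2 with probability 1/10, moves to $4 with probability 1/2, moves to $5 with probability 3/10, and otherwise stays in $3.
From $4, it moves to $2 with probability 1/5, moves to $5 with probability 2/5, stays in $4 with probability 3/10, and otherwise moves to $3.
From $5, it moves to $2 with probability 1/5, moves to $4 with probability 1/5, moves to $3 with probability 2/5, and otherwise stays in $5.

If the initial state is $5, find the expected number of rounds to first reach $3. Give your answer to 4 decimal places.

Let t(s) be the expected number of rounds to first reach $3 from state s, with t($3) = 0. Conditioning on the first round:
t($2) = 1 + 0.4·t($2) + 0.2·t($4) + 0.2·t($5)
t($4) = 1 + 0.2·t($2) + 0.3·t($4) + 0.4·t($5)
t($5) = 1 + 0.2·t($2) + 0.2·t($4) + 0.2·t($5)
Solving: t($2) = 4.4118, t($4) = 4.7059, t($5) = 3.5294.
Expected rounds from $5 to $3: 3.5294.

3.5294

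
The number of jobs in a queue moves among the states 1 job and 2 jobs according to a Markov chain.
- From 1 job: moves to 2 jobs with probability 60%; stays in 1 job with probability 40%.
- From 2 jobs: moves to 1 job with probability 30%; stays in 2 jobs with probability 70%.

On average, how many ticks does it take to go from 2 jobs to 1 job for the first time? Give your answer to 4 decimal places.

3.3333

Let t(s) be the expected number of ticks to first reach 1 job from state s, with t(1 job) = 0. Conditioning on the first tick:
t(2 jobs) = 1 + 0.7·t(2 jobs)
Solving: t(2 jobs) = 3.3333.
Expected ticks from 2 jobs to 1 job: 3.3333.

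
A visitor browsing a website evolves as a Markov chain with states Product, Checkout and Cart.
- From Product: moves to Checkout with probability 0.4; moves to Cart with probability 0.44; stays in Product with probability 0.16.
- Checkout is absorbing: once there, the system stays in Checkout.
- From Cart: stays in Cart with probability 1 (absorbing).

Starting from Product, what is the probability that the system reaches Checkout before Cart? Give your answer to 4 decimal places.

Let h(s) be the probability of absorption at Checkout starting from transient state s. Then h(Checkout) = 1 and h(Cart) = 0. By first-step analysis:
h(Product) = 0.16·h(Product) + 0.4·1 + 0.44·0
Solving: h(Product) = 0.4762.
Starting from Product, the probability is 0.4762.

0.4762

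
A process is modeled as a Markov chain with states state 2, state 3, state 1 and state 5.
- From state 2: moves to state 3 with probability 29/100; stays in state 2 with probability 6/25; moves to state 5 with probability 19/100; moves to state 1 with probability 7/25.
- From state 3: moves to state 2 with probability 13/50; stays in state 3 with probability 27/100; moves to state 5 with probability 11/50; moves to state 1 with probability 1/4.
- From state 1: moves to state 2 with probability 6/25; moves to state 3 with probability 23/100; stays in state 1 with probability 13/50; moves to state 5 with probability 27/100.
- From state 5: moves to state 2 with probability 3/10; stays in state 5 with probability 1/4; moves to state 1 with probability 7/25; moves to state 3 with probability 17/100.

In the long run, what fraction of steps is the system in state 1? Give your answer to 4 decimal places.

0.2674

Let the stationary distribution be π with π = πP and π_1 + π_2 + π_3 + π_4 = 1.
π_1 = 0.24·π_1 + 0.26·π_2 + 0.24·π_3 + 0.3·π_4
π_2 = 0.29·π_1 + 0.27·π_2 + 0.23·π_3 + 0.17·π_4
π_3 = 0.28·π_1 + 0.25·π_2 + 0.26·π_3 + 0.28·π_4
Solving with the normalization constraint gives π = (0.2588, 0.2412, 0.2674, 0.2326).
So the stationary probability of state 1 is 0.2674.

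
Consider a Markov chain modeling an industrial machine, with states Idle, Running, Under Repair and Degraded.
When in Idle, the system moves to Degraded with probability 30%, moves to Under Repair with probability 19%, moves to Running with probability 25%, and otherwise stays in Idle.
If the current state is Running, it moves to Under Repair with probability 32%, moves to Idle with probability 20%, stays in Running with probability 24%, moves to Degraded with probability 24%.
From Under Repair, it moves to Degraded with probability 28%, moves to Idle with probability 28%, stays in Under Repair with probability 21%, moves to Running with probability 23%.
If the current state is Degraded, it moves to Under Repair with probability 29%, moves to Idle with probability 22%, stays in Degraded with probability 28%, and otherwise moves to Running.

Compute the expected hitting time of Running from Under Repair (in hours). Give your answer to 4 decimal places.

4.3582

Let t(s) be the expected number of hours to first reach Running from state s, with t(Running) = 0. Conditioning on the first hour:
t(Idle) = 1 + 0.26·t(Idle) + 0.19·t(Under Repair) + 0.3·t(Degraded)
t(Under Repair) = 1 + 0.28·t(Idle) + 0.21·t(Under Repair) + 0.28·t(Degraded)
t(Degraded) = 1 + 0.22·t(Idle) + 0.29·t(Under Repair) + 0.28·t(Degraded)
Solving: t(Idle) = 4.2746, t(Under Repair) = 4.3582, t(Degraded) = 4.4504.
Expected hours from Under Repair to Running: 4.3582.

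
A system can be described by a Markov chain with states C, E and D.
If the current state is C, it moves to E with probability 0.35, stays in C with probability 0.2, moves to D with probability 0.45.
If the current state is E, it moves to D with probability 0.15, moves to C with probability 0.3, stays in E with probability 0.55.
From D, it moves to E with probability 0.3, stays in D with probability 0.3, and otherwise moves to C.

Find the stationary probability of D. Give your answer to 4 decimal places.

Let the stationary distribution be π with π = πP and π_1 + π_2 + π_3 = 1.
π_1 = 0.2·π_1 + 0.3·π_2 + 0.4·π_3
π_2 = 0.35·π_1 + 0.55·π_2 + 0.3·π_3
Solving with the normalization constraint gives π = (0.2983, 0.4199, 0.2818).
So the stationary probability of D is 0.2818.

0.2818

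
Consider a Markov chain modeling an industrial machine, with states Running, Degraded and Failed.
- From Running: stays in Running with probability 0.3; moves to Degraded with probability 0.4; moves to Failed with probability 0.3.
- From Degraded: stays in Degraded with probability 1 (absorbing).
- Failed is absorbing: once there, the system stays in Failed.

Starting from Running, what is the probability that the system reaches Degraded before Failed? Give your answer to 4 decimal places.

0.5714

Let h(s) be the probability of absorption at Degraded starting from transient state s. Then h(Degraded) = 1 and h(Failed) = 0. By first-step analysis:
h(Running) = 0.3·h(Running) + 0.4·1 + 0.3·0
Solving: h(Running) = 0.5714.
Starting from Running, the probability is 0.5714.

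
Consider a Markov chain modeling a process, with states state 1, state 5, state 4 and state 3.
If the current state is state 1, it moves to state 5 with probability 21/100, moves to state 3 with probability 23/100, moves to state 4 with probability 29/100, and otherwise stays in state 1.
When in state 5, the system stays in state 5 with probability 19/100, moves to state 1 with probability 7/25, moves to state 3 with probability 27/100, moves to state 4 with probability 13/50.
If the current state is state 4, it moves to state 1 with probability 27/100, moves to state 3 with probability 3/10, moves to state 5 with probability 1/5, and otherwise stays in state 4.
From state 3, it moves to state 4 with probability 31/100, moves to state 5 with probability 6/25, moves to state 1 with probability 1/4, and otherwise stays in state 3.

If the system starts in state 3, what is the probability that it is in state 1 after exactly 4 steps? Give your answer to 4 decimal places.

0.2671

Propagate the distribution vector 4 steps from state 3.
After 0 steps: (0.0000, 0.0000, 0.0000, 1.0000)
After 1 step: (0.2500, 0.2400, 0.3100, 0.2000)
After 2 steps: (0.2684, 0.2081, 0.2682, 0.2553)
After 3 steps: (0.2670, 0.2108, 0.2728, 0.2494)
After 4 steps: (0.2671, 0.2105, 0.2723, 0.2500)
P(in state 1 after 4 steps) = 0.2671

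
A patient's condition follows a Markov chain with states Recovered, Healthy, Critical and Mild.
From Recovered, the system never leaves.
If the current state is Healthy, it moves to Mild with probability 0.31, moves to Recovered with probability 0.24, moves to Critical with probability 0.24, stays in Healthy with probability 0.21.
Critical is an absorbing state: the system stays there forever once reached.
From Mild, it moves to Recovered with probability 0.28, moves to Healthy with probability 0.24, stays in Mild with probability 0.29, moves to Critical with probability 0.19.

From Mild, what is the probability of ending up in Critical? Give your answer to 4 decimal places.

Let h(s) be the probability of absorption at Critical starting from transient state s. Then h(Critical) = 1 and h(Recovered) = 0. By first-step analysis:
h(Healthy) = 0.24·0 + 0.21·h(Healthy) + 0.24·1 + 0.31·h(Mild)
h(Mild) = 0.28·0 + 0.24·h(Healthy) + 0.19·1 + 0.29·h(Mild)
Solving: h(Healthy) = 0.4713, h(Mild) = 0.4269.
Starting from Mild, the probability is 0.4269.

0.4269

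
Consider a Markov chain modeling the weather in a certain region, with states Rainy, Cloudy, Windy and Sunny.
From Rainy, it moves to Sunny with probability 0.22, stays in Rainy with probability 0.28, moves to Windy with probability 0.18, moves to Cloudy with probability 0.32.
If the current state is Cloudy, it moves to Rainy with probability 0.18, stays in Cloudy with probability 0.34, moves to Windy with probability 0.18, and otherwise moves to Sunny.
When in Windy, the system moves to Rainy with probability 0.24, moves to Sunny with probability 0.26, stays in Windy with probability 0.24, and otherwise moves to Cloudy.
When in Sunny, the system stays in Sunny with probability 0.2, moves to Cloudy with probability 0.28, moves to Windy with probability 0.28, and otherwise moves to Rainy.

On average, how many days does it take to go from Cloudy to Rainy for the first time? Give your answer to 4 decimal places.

Let t(s) be the expected number of days to first reach Rainy from state s, with t(Rainy) = 0. Conditioning on the first day:
t(Cloudy) = 1 + 0.34·t(Cloudy) + 0.18·t(Windy) + 0.3·t(Sunny)
t(Windy) = 1 + 0.26·t(Cloudy) + 0.24·t(Windy) + 0.26·t(Sunny)
t(Sunny) = 1 + 0.28·t(Cloudy) + 0.28·t(Windy) + 0.2·t(Sunny)
Solving: t(Cloudy) = 4.7832, t(Windy) = 4.4902, t(Sunny) = 4.4957.
Expected days from Cloudy to Rainy: 4.7832.

4.7832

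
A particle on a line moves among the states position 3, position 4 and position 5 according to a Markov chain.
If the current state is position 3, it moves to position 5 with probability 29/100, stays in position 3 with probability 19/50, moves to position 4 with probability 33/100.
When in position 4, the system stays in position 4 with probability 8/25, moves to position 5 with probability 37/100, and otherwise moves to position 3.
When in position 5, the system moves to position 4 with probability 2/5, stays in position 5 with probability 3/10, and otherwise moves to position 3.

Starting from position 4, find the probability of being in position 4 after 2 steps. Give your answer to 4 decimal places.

0.3527

Sum over the intermediate state after 1 step:
P = P(position 4→position 3)·P(position 3→position 4) + P(position 4→position 4)·P(position 4→position 4) + P(position 4→position 5)·P(position 5→position 4)
  = 0.31×0.33 + 0.32×0.32 + 0.37×0.4
  = 0.1023 + 0.1024 + 0.1480 = 0.3527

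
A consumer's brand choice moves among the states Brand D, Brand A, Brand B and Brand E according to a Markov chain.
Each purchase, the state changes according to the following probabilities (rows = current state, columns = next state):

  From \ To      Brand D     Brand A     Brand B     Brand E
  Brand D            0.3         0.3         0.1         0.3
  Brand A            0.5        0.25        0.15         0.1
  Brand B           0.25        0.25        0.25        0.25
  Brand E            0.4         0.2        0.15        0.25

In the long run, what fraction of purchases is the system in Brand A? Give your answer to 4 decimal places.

0.2569

Let the stationary distribution be π with π = πP and π_1 + π_2 + π_3 + π_4 = 1.
π_1 = 0.3·π_1 + 0.5·π_2 + 0.25·π_3 + 0.4·π_4
π_2 = 0.3·π_1 + 0.25·π_2 + 0.25·π_3 + 0.2·π_4
π_3 = 0.1·π_1 + 0.15·π_2 + 0.25·π_3 + 0.15·π_4
Solving with the normalization constraint gives π = (0.3670, 0.2569, 0.1463, 0.2298).
So the stationary probability of Brand A is 0.2569.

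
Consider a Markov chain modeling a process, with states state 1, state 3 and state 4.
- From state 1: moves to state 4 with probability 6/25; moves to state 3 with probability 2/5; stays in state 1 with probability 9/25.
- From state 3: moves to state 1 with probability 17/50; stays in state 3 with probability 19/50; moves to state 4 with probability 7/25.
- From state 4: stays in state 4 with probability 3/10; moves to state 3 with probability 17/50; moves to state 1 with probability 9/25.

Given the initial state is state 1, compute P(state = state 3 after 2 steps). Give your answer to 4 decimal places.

0.3776

Sum over the intermediate state after 1 step:
P = P(state 1→state 1)·P(state 1→state 3) + P(state 1→state 3)·P(state 3→state 3) + P(state 1→state 4)·P(state 4→state 3)
  = 0.36×0.4 + 0.4×0.38 + 0.24×0.34
  = 0.1440 + 0.1520 + 0.0816 = 0.3776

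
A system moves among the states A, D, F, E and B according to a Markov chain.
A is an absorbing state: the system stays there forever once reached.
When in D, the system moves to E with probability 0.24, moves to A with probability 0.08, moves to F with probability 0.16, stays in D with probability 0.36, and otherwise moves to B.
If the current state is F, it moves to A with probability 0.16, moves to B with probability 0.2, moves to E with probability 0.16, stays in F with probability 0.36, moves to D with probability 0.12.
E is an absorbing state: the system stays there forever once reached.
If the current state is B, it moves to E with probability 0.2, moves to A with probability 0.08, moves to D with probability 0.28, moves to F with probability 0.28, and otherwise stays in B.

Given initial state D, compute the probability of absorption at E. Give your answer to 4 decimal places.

0.6871

Let h(s) be the probability of absorption at E starting from transient state s. Then h(E) = 1 and h(A) = 0. By first-step analysis:
h(D) = 0.08·0 + 0.36·h(D) + 0.16·h(F) + 0.24·1 + 0.16·h(B)
h(F) = 0.16·0 + 0.12·h(D) + 0.36·h(F) + 0.16·1 + 0.2·h(B)
h(B) = 0.08·0 + 0.28·h(D) + 0.28·h(F) + 0.2·1 + 0.16·h(B)
Solving: h(D) = 0.6871, h(F) = 0.5858, h(B) = 0.6624.
Starting from D, the probability is 0.6871.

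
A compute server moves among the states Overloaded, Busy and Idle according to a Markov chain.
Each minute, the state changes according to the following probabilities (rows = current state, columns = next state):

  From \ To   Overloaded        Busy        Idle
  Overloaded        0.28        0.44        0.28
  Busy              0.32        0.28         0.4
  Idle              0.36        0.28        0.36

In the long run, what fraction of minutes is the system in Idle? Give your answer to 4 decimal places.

0.3476

Let the stationary distribution be π with π = πP and π_1 + π_2 + π_3 = 1.
π_1 = 0.28·π_1 + 0.32·π_2 + 0.36·π_3
π_2 = 0.44·π_1 + 0.28·π_2 + 0.28·π_3
Solving with the normalization constraint gives π = (0.3211, 0.3314, 0.3476).
So the stationary probability of Idle is 0.3476.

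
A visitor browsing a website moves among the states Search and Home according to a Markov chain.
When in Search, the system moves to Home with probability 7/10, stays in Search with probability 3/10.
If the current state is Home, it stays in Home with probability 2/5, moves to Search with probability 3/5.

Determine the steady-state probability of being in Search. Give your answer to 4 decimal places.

0.4615

Let the stationary distribution be π with π = πP and π_1 + π_2 = 1.
π_1 = 0.3·π_1 + 0.6·π_2
Solving with the normalization constraint gives π = (0.4615, 0.5385).
So the stationary probability of Search is 0.4615.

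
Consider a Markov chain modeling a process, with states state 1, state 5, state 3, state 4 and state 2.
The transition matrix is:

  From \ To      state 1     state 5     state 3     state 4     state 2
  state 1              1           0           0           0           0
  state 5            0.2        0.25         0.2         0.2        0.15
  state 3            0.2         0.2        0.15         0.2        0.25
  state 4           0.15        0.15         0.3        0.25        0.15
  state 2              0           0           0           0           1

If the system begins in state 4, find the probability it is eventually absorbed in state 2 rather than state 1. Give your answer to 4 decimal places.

0.5047

Let h(s) be the probability of absorption at state 2 starting from transient state s. Then h(state 2) = 1 and h(state 1) = 0. By first-step analysis:
h(state 5) = 0.2·0 + 0.25·h(state 5) + 0.2·h(state 3) + 0.2·h(state 4) + 0.15·1
h(state 3) = 0.2·0 + 0.2·h(state 5) + 0.15·h(state 3) + 0.2·h(state 4) + 0.25·1
h(state 4) = 0.15·0 + 0.15·h(state 5) + 0.3·h(state 3) + 0.25·h(state 4) + 0.15·1
Solving: h(state 5) = 0.4745, h(state 3) = 0.5245, h(state 4) = 0.5047.
Starting from state 4, the probability is 0.5047.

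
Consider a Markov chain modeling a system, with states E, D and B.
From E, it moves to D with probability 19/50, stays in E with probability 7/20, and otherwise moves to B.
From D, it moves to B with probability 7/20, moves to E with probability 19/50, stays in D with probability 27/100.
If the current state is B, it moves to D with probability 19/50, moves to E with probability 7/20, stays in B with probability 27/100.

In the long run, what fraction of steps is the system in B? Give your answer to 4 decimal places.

0.2974

Let the stationary distribution be π with π = πP and π_1 + π_2 + π_3 = 1.
π_1 = 0.35·π_1 + 0.38·π_2 + 0.35·π_3
π_2 = 0.38·π_1 + 0.27·π_2 + 0.38·π_3
Solving with the normalization constraint gives π = (0.3603, 0.3423, 0.2974).
So the stationary probability of B is 0.2974.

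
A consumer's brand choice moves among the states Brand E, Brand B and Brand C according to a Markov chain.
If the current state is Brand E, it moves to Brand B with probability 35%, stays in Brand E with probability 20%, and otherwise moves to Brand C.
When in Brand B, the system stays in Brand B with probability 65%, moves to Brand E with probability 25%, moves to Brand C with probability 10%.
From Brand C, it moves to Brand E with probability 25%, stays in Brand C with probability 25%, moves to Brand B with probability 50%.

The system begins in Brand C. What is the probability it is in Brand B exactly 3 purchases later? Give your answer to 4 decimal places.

Propagate the distribution vector 3 purchases from Brand C.
After 0 purchases: (0.0000, 0.0000, 1.0000)
After 1 purchase: (0.2500, 0.5000, 0.2500)
After 2 purchases: (0.2375, 0.5375, 0.2250)
After 3 purchases: (0.2381, 0.5450, 0.2169)
P(in Brand B after 3 purchases) = 0.5450

0.5450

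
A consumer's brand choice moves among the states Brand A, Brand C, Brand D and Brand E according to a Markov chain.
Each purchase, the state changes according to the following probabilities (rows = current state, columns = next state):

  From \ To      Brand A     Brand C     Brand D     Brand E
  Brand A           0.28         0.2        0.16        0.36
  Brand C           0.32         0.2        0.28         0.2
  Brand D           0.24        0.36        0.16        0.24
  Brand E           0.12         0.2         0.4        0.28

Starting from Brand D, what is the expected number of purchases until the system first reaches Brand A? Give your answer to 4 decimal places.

4.2811

Let t(s) be the expected number of purchases to first reach Brand A from state s, with t(Brand A) = 0. Conditioning on the first purchase:
t(Brand C) = 1 + 0.2·t(Brand C) + 0.28·t(Brand D) + 0.2·t(Brand E)
t(Brand D) = 1 + 0.36·t(Brand C) + 0.16·t(Brand D) + 0.24·t(Brand E)
t(Brand E) = 1 + 0.2·t(Brand C) + 0.4·t(Brand D) + 0.28·t(Brand E)
Solving: t(Brand C) = 3.9656, t(Brand D) = 4.2811, t(Brand E) = 4.8688.
Expected purchases from Brand D to Brand A: 4.2811.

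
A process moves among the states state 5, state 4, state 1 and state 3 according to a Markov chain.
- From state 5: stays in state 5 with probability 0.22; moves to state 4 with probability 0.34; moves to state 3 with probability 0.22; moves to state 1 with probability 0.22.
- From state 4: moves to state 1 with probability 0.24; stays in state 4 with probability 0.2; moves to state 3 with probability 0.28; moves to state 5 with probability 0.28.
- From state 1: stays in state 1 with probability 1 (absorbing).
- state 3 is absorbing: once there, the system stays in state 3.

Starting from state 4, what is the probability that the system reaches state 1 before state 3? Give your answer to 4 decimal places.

Let h(s) be the probability of absorption at state 1 starting from transient state s. Then h(state 1) = 1 and h(state 3) = 0. By first-step analysis:
h(state 5) = 0.22·h(state 5) + 0.34·h(state 4) + 0.22·1 + 0.22·0
h(state 4) = 0.28·h(state 5) + 0.2·h(state 4) + 0.24·1 + 0.28·0
Solving: h(state 5) = 0.4871, h(state 4) = 0.4705.
Starting from state 4, the probability is 0.4705.

0.4705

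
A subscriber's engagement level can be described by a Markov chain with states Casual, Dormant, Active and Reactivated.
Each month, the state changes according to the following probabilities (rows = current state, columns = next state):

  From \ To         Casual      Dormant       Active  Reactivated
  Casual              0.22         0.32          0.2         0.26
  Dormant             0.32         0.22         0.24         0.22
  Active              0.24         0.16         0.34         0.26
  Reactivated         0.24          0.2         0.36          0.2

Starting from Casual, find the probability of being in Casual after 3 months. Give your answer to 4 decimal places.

Propagate the distribution vector 3 months from Casual.
After 0 months: (1.0000, 0.0000, 0.0000, 0.0000)
After 1 month: (0.2200, 0.3200, 0.2000, 0.2600)
After 2 months: (0.2612, 0.2248, 0.2824, 0.2316)
After 3 months: (0.2528, 0.2245, 0.2856, 0.2371)
P(in Casual after 3 months) = 0.2528

0.2528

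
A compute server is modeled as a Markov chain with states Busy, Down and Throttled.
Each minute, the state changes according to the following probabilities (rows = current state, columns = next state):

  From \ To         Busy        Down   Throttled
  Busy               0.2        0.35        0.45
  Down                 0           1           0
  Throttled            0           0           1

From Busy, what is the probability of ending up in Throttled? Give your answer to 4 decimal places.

Let h(s) be the probability of absorption at Throttled starting from transient state s. Then h(Throttled) = 1 and h(Down) = 0. By first-step analysis:
h(Busy) = 0.2·h(Busy) + 0.35·0 + 0.45·1
Solving: h(Busy) = 0.5625.
Starting from Busy, the probability is 0.5625.

0.5625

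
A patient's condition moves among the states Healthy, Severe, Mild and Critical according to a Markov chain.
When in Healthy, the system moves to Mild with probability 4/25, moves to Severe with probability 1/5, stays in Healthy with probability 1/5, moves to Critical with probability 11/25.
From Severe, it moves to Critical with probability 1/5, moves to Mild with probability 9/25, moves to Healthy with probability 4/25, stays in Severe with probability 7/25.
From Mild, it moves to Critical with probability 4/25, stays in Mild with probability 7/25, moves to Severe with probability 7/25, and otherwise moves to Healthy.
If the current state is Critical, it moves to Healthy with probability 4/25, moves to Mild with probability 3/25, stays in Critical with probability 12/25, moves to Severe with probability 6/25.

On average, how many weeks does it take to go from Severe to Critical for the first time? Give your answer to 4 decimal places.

4.2186

Let t(s) be the expected number of weeks to first reach Critical from state s, with t(Critical) = 0. Conditioning on the first week:
t(Healthy) = 1 + 0.2·t(Healthy) + 0.2·t(Severe) + 0.16·t(Mild)
t(Severe) = 1 + 0.16·t(Healthy) + 0.28·t(Severe) + 0.36·t(Mild)
t(Mild) = 1 + 0.28·t(Healthy) + 0.28·t(Severe) + 0.28·t(Mild)
Solving: t(Healthy) = 3.1560, t(Severe) = 4.2186, t(Mild) = 4.2568.
Expected weeks from Severe to Critical: 4.2186.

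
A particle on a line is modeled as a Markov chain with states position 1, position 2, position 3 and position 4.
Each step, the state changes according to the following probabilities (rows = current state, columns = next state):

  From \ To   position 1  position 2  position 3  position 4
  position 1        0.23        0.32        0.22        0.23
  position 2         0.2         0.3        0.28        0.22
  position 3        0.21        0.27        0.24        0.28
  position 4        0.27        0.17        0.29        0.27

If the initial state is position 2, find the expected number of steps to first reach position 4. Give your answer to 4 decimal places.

Let t(s) be the expected number of steps to first reach position 4 from state s, with t(position 4) = 0. Conditioning on the first step:
t(position 1) = 1 + 0.23·t(position 1) + 0.32·t(position 2) + 0.22·t(position 3)
t(position 2) = 1 + 0.2·t(position 1) + 0.3·t(position 2) + 0.28·t(position 3)
t(position 3) = 1 + 0.21·t(position 1) + 0.27·t(position 2) + 0.24·t(position 3)
Solving: t(position 1) = 4.1818, t(position 2) = 4.2102, t(position 3) = 3.9670.
Expected steps from position 2 to position 4: 4.2102.

4.2102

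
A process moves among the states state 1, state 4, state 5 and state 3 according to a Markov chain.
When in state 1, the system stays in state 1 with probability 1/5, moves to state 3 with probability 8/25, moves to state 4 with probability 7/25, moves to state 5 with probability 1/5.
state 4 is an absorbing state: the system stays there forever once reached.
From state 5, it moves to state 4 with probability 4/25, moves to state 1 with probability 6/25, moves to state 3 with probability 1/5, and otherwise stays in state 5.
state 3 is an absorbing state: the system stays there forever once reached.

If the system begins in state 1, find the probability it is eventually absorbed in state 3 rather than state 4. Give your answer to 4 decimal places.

Let h(s) be the probability of absorption at state 3 starting from transient state s. Then h(state 3) = 1 and h(state 4) = 0. By first-step analysis:
h(state 1) = 0.2·h(state 1) + 0.28·0 + 0.2·h(state 5) + 0.32·1
h(state 5) = 0.24·h(state 1) + 0.16·0 + 0.4·h(state 5) + 0.2·1
Solving: h(state 1) = 0.5370, h(state 5) = 0.5481.
Starting from state 1, the probability is 0.5370.

0.5370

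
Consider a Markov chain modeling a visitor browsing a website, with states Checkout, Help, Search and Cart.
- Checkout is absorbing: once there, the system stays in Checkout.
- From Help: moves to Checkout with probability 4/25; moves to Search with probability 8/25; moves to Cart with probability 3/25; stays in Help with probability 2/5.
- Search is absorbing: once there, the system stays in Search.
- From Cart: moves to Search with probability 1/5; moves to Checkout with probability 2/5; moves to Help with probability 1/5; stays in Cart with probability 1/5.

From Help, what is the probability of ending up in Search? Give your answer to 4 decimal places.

0.6140

Let h(s) be the probability of absorption at Search starting from transient state s. Then h(Search) = 1 and h(Checkout) = 0. By first-step analysis:
h(Help) = 0.16·0 + 0.4·h(Help) + 0.32·1 + 0.12·h(Cart)
h(Cart) = 0.4·0 + 0.2·h(Help) + 0.2·1 + 0.2·h(Cart)
Solving: h(Help) = 0.6140, h(Cart) = 0.4035.
Starting from Help, the probability is 0.6140.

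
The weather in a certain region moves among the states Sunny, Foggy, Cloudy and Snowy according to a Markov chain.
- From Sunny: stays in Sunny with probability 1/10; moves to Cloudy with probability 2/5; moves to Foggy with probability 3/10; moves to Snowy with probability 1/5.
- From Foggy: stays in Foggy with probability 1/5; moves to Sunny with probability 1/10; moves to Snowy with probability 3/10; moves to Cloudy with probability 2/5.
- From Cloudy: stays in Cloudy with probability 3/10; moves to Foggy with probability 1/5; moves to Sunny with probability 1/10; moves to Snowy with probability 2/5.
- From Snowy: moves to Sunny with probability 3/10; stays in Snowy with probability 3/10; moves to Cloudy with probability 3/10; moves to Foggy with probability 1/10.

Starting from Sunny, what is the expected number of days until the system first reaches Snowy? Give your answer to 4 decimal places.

3.3705

Let t(s) be the expected number of days to first reach Snowy from state s, with t(Snowy) = 0. Conditioning on the first day:
t(Sunny) = 1 + 0.1·t(Sunny) + 0.3·t(Foggy) + 0.4·t(Cloudy)
t(Foggy) = 1 + 0.1·t(Sunny) + 0.2·t(Foggy) + 0.4·t(Cloudy)
t(Cloudy) = 1 + 0.1·t(Sunny) + 0.2·t(Foggy) + 0.3·t(Cloudy)
Solving: t(Sunny) = 3.3705, t(Foggy) = 3.0641, t(Cloudy) = 2.7855.
Expected days from Sunny to Snowy: 3.3705.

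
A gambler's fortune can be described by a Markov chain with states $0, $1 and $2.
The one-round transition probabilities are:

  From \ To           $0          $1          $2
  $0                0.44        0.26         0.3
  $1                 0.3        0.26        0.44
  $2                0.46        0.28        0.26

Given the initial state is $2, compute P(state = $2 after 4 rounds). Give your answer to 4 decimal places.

0.3244

Propagate the distribution vector 4 rounds from $2.
After 0 rounds: (0.0000, 0.0000, 1.0000)
After 1 round: (0.4600, 0.2800, 0.2600)
After 2 rounds: (0.4060, 0.2652, 0.3288)
After 3 rounds: (0.4094, 0.2666, 0.3240)
After 4 rounds: (0.4092, 0.2665, 0.3244)
P(in $2 after 4 rounds) = 0.3244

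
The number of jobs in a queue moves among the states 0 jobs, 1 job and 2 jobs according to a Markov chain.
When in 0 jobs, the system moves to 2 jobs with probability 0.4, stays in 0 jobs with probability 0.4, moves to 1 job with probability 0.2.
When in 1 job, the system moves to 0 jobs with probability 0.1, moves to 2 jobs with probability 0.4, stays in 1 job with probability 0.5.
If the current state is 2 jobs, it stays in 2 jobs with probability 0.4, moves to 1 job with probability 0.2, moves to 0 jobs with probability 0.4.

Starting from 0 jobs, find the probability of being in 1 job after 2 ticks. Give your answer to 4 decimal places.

0.2600

Sum over the intermediate state after 1 tick:
P = P(0 jobs→0 jobs)·P(0 jobs→1 job) + P(0 jobs→1 job)·P(1 job→1 job) + P(0 jobs→2 jobs)·P(2 jobs→1 job)
  = 0.4×0.2 + 0.2×0.5 + 0.4×0.2
  = 0.0800 + 0.1000 + 0.0800 = 0.2600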